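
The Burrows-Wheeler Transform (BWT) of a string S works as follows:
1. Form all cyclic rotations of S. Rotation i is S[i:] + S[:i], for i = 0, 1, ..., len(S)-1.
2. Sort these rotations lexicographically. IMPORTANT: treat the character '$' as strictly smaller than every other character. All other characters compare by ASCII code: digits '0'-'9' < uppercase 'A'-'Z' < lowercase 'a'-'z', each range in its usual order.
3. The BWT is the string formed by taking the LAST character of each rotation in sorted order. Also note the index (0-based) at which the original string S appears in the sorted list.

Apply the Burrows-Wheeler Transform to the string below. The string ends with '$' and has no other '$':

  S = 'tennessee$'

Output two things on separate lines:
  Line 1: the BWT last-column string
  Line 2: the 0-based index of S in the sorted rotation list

All 10 rotations (rotation i = S[i:]+S[:i]):
  rot[0] = tennessee$
  rot[1] = ennessee$t
  rot[2] = nnessee$te
  rot[3] = nessee$ten
  rot[4] = essee$tenn
  rot[5] = ssee$tenne
  rot[6] = see$tennes
  rot[7] = ee$tenness
  rot[8] = e$tennesse
  rot[9] = $tennessee
Sorted (with $ < everything):
  sorted[0] = $tennessee  (last char: 'e')
  sorted[1] = e$tennesse  (last char: 'e')
  sorted[2] = ee$tenness  (last char: 's')
  sorted[3] = ennessee$t  (last char: 't')
  sorted[4] = essee$tenn  (last char: 'n')
  sorted[5] = nessee$ten  (last char: 'n')
  sorted[6] = nnessee$te  (last char: 'e')
  sorted[7] = see$tennes  (last char: 's')
  sorted[8] = ssee$tenne  (last char: 'e')
  sorted[9] = tennessee$  (last char: '$')
Last column: eestnnese$
Original string S is at sorted index 9

Answer: eestnnese$
9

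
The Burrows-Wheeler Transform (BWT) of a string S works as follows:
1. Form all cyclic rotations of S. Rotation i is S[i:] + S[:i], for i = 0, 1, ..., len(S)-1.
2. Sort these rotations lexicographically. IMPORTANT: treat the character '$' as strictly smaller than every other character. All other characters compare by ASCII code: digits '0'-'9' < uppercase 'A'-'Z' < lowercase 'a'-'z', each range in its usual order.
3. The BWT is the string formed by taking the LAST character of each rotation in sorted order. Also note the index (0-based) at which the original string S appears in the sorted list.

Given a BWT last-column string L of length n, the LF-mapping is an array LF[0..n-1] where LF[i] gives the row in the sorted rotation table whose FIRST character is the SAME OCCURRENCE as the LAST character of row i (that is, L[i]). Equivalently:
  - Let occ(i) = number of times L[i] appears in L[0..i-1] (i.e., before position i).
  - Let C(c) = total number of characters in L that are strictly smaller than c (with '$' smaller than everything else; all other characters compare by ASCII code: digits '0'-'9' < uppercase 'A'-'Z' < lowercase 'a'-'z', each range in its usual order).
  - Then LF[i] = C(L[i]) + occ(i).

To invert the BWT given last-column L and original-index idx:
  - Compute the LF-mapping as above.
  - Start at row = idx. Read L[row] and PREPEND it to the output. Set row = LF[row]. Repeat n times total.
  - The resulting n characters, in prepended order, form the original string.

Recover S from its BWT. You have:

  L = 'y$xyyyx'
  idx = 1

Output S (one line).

Answer: xxyyyy$

Derivation:
LF mapping: 3 0 1 4 5 6 2
Walk LF starting at row 1, prepending L[row]:
  step 1: row=1, L[1]='$', prepend. Next row=LF[1]=0
  step 2: row=0, L[0]='y', prepend. Next row=LF[0]=3
  step 3: row=3, L[3]='y', prepend. Next row=LF[3]=4
  step 4: row=4, L[4]='y', prepend. Next row=LF[4]=5
  step 5: row=5, L[5]='y', prepend. Next row=LF[5]=6
  step 6: row=6, L[6]='x', prepend. Next row=LF[6]=2
  step 7: row=2, L[2]='x', prepend. Next row=LF[2]=1
Reversed output: xxyyyy$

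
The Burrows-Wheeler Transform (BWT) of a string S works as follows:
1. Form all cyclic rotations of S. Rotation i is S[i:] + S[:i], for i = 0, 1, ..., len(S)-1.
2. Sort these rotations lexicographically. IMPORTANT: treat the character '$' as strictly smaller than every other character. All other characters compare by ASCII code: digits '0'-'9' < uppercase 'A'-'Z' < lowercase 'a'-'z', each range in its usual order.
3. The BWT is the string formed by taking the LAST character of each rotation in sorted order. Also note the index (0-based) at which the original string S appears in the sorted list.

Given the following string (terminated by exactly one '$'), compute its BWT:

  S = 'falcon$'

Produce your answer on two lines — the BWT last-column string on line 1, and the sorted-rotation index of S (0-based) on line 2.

Answer: nfl$aoc
3

Derivation:
All 7 rotations (rotation i = S[i:]+S[:i]):
  rot[0] = falcon$
  rot[1] = alcon$f
  rot[2] = lcon$fa
  rot[3] = con$fal
  rot[4] = on$falc
  rot[5] = n$falco
  rot[6] = $falcon
Sorted (with $ < everything):
  sorted[0] = $falcon  (last char: 'n')
  sorted[1] = alcon$f  (last char: 'f')
  sorted[2] = con$fal  (last char: 'l')
  sorted[3] = falcon$  (last char: '$')
  sorted[4] = lcon$fa  (last char: 'a')
  sorted[5] = n$falco  (last char: 'o')
  sorted[6] = on$falc  (last char: 'c')
Last column: nfl$aoc
Original string S is at sorted index 3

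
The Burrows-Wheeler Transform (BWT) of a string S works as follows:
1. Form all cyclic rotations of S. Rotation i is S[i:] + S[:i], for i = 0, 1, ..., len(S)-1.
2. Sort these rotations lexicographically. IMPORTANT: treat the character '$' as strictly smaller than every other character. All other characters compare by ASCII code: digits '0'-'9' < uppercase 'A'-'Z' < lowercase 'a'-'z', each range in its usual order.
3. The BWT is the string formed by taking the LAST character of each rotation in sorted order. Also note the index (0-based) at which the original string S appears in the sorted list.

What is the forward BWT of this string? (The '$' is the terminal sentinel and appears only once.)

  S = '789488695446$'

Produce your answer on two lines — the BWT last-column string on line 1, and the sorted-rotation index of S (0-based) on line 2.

Answer: 6549948$84786
7

Derivation:
All 13 rotations (rotation i = S[i:]+S[:i]):
  rot[0] = 789488695446$
  rot[1] = 89488695446$7
  rot[2] = 9488695446$78
  rot[3] = 488695446$789
  rot[4] = 88695446$7894
  rot[5] = 8695446$78948
  rot[6] = 695446$789488
  rot[7] = 95446$7894886
  rot[8] = 5446$78948869
  rot[9] = 446$789488695
  rot[10] = 46$7894886954
  rot[11] = 6$78948869544
  rot[12] = $789488695446
Sorted (with $ < everything):
  sorted[0] = $789488695446  (last char: '6')
  sorted[1] = 446$789488695  (last char: '5')
  sorted[2] = 46$7894886954  (last char: '4')
  sorted[3] = 488695446$789  (last char: '9')
  sorted[4] = 5446$78948869  (last char: '9')
  sorted[5] = 6$78948869544  (last char: '4')
  sorted[6] = 695446$789488  (last char: '8')
  sorted[7] = 789488695446$  (last char: '$')
  sorted[8] = 8695446$78948  (last char: '8')
  sorted[9] = 88695446$7894  (last char: '4')
  sorted[10] = 89488695446$7  (last char: '7')
  sorted[11] = 9488695446$78  (last char: '8')
  sorted[12] = 95446$7894886  (last char: '6')
Last column: 6549948$84786
Original string S is at sorted index 7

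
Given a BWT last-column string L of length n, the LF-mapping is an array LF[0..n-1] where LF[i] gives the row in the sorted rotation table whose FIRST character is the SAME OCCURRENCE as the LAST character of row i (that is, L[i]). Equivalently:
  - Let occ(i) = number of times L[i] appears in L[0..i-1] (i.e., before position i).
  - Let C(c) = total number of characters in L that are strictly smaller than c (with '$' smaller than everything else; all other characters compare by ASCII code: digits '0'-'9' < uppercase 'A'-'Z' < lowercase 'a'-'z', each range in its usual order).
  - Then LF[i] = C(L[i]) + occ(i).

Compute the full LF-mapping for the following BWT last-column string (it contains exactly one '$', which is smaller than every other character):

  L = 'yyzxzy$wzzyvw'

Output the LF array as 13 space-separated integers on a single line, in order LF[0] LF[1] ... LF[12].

Answer: 5 6 9 4 10 7 0 2 11 12 8 1 3

Derivation:
Char counts: '$':1, 'v':1, 'w':2, 'x':1, 'y':4, 'z':4
C (first-col start): C('$')=0, C('v')=1, C('w')=2, C('x')=4, C('y')=5, C('z')=9
L[0]='y': occ=0, LF[0]=C('y')+0=5+0=5
L[1]='y': occ=1, LF[1]=C('y')+1=5+1=6
L[2]='z': occ=0, LF[2]=C('z')+0=9+0=9
L[3]='x': occ=0, LF[3]=C('x')+0=4+0=4
L[4]='z': occ=1, LF[4]=C('z')+1=9+1=10
L[5]='y': occ=2, LF[5]=C('y')+2=5+2=7
L[6]='$': occ=0, LF[6]=C('$')+0=0+0=0
L[7]='w': occ=0, LF[7]=C('w')+0=2+0=2
L[8]='z': occ=2, LF[8]=C('z')+2=9+2=11
L[9]='z': occ=3, LF[9]=C('z')+3=9+3=12
L[10]='y': occ=3, LF[10]=C('y')+3=5+3=8
L[11]='v': occ=0, LF[11]=C('v')+0=1+0=1
L[12]='w': occ=1, LF[12]=C('w')+1=2+1=3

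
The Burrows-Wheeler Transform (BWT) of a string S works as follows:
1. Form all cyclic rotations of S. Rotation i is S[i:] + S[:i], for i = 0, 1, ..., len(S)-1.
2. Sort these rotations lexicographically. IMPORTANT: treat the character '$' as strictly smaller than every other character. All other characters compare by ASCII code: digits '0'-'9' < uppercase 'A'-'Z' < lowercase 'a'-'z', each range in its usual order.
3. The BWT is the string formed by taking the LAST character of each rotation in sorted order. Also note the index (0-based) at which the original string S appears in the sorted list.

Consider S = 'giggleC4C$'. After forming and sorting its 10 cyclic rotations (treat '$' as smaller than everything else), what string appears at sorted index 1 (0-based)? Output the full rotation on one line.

Answer: 4C$giggleC

Derivation:
All 10 rotations (rotation i = S[i:]+S[:i]):
  rot[0] = giggleC4C$
  rot[1] = iggleC4C$g
  rot[2] = ggleC4C$gi
  rot[3] = gleC4C$gig
  rot[4] = leC4C$gigg
  rot[5] = eC4C$giggl
  rot[6] = C4C$giggle
  rot[7] = 4C$giggleC
  rot[8] = C$giggleC4
  rot[9] = $giggleC4C
Sorted (with $ < everything):
  sorted[0] = $giggleC4C
  sorted[1] = 4C$giggleC
  sorted[2] = C$giggleC4
  sorted[3] = C4C$giggle
  sorted[4] = eC4C$giggl
  sorted[5] = ggleC4C$gi
  sorted[6] = giggleC4C$
  sorted[7] = gleC4C$gig
  sorted[8] = iggleC4C$g
  sorted[9] = leC4C$gigg
sorted[1] = 4C$giggleC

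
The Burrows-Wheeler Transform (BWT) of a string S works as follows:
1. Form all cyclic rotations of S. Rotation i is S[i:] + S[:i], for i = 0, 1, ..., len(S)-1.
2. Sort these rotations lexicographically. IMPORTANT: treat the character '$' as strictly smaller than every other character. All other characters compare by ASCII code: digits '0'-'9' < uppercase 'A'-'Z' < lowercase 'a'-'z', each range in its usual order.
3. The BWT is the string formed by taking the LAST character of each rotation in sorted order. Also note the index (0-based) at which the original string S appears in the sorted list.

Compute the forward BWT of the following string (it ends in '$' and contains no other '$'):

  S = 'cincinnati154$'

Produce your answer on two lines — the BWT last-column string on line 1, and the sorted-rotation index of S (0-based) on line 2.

All 14 rotations (rotation i = S[i:]+S[:i]):
  rot[0] = cincinnati154$
  rot[1] = incinnati154$c
  rot[2] = ncinnati154$ci
  rot[3] = cinnati154$cin
  rot[4] = innati154$cinc
  rot[5] = nnati154$cinci
  rot[6] = nati154$cincin
  rot[7] = ati154$cincinn
  rot[8] = ti154$cincinna
  rot[9] = i154$cincinnat
  rot[10] = 154$cincinnati
  rot[11] = 54$cincinnati1
  rot[12] = 4$cincinnati15
  rot[13] = $cincinnati154
Sorted (with $ < everything):
  sorted[0] = $cincinnati154  (last char: '4')
  sorted[1] = 154$cincinnati  (last char: 'i')
  sorted[2] = 4$cincinnati15  (last char: '5')
  sorted[3] = 54$cincinnati1  (last char: '1')
  sorted[4] = ati154$cincinn  (last char: 'n')
  sorted[5] = cincinnati154$  (last char: '$')
  sorted[6] = cinnati154$cin  (last char: 'n')
  sorted[7] = i154$cincinnat  (last char: 't')
  sorted[8] = incinnati154$c  (last char: 'c')
  sorted[9] = innati154$cinc  (last char: 'c')
  sorted[10] = nati154$cincin  (last char: 'n')
  sorted[11] = ncinnati154$ci  (last char: 'i')
  sorted[12] = nnati154$cinci  (last char: 'i')
  sorted[13] = ti154$cincinna  (last char: 'a')
Last column: 4i51n$ntccniia
Original string S is at sorted index 5

Answer: 4i51n$ntccniia
5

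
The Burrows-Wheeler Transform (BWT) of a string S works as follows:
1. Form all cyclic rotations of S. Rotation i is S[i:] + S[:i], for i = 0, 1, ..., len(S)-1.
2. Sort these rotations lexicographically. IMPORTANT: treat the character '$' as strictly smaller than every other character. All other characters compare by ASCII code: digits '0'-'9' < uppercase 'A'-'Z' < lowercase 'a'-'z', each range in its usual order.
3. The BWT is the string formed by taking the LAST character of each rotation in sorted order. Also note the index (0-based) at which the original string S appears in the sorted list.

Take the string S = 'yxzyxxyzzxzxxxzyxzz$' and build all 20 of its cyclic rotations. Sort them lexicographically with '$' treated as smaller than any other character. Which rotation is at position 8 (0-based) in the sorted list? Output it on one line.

All 20 rotations (rotation i = S[i:]+S[:i]):
  rot[0] = yxzyxxyzzxzxxxzyxzz$
  rot[1] = xzyxxyzzxzxxxzyxzz$y
  rot[2] = zyxxyzzxzxxxzyxzz$yx
  rot[3] = yxxyzzxzxxxzyxzz$yxz
  rot[4] = xxyzzxzxxxzyxzz$yxzy
  rot[5] = xyzzxzxxxzyxzz$yxzyx
  rot[6] = yzzxzxxxzyxzz$yxzyxx
  rot[7] = zzxzxxxzyxzz$yxzyxxy
  rot[8] = zxzxxxzyxzz$yxzyxxyz
  rot[9] = xzxxxzyxzz$yxzyxxyzz
  rot[10] = zxxxzyxzz$yxzyxxyzzx
  rot[11] = xxxzyxzz$yxzyxxyzzxz
  rot[12] = xxzyxzz$yxzyxxyzzxzx
  rot[13] = xzyxzz$yxzyxxyzzxzxx
  rot[14] = zyxzz$yxzyxxyzzxzxxx
  rot[15] = yxzz$yxzyxxyzzxzxxxz
  rot[16] = xzz$yxzyxxyzzxzxxxzy
  rot[17] = zz$yxzyxxyzzxzxxxzyx
  rot[18] = z$yxzyxxyzzxzxxxzyxz
  rot[19] = $yxzyxxyzzxzxxxzyxzz
Sorted (with $ < everything):
  sorted[0] = $yxzyxxyzzxzxxxzyxzz
  sorted[1] = xxxzyxzz$yxzyxxyzzxz
  sorted[2] = xxyzzxzxxxzyxzz$yxzy
  sorted[3] = xxzyxzz$yxzyxxyzzxzx
  sorted[4] = xyzzxzxxxzyxzz$yxzyx
  sorted[5] = xzxxxzyxzz$yxzyxxyzz
  sorted[6] = xzyxxyzzxzxxxzyxzz$y
  sorted[7] = xzyxzz$yxzyxxyzzxzxx
  sorted[8] = xzz$yxzyxxyzzxzxxxzy
  sorted[9] = yxxyzzxzxxxzyxzz$yxz
  sorted[10] = yxzyxxyzzxzxxxzyxzz$
  sorted[11] = yxzz$yxzyxxyzzxzxxxz
  sorted[12] = yzzxzxxxzyxzz$yxzyxx
  sorted[13] = z$yxzyxxyzzxzxxxzyxz
  sorted[14] = zxxxzyxzz$yxzyxxyzzx
  sorted[15] = zxzxxxzyxzz$yxzyxxyz
  sorted[16] = zyxxyzzxzxxxzyxzz$yx
  sorted[17] = zyxzz$yxzyxxyzzxzxxx
  sorted[18] = zz$yxzyxxyzzxzxxxzyx
  sorted[19] = zzxzxxxzyxzz$yxzyxxy
sorted[8] = xzz$yxzyxxyzzxzxxxzy

Answer: xzz$yxzyxxyzzxzxxxzy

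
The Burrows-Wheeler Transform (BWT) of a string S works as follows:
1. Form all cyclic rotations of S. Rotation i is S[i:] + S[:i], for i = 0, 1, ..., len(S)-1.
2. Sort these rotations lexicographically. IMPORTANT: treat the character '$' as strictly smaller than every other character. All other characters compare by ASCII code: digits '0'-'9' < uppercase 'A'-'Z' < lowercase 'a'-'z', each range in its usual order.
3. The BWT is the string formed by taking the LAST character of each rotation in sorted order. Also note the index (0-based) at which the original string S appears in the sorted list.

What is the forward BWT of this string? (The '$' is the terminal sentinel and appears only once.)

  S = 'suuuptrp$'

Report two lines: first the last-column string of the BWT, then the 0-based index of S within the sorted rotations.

Answer: prut$puus
4

Derivation:
All 9 rotations (rotation i = S[i:]+S[:i]):
  rot[0] = suuuptrp$
  rot[1] = uuuptrp$s
  rot[2] = uuptrp$su
  rot[3] = uptrp$suu
  rot[4] = ptrp$suuu
  rot[5] = trp$suuup
  rot[6] = rp$suuupt
  rot[7] = p$suuuptr
  rot[8] = $suuuptrp
Sorted (with $ < everything):
  sorted[0] = $suuuptrp  (last char: 'p')
  sorted[1] = p$suuuptr  (last char: 'r')
  sorted[2] = ptrp$suuu  (last char: 'u')
  sorted[3] = rp$suuupt  (last char: 't')
  sorted[4] = suuuptrp$  (last char: '$')
  sorted[5] = trp$suuup  (last char: 'p')
  sorted[6] = uptrp$suu  (last char: 'u')
  sorted[7] = uuptrp$su  (last char: 'u')
  sorted[8] = uuuptrp$s  (last char: 's')
Last column: prut$puus
Original string S is at sorted index 4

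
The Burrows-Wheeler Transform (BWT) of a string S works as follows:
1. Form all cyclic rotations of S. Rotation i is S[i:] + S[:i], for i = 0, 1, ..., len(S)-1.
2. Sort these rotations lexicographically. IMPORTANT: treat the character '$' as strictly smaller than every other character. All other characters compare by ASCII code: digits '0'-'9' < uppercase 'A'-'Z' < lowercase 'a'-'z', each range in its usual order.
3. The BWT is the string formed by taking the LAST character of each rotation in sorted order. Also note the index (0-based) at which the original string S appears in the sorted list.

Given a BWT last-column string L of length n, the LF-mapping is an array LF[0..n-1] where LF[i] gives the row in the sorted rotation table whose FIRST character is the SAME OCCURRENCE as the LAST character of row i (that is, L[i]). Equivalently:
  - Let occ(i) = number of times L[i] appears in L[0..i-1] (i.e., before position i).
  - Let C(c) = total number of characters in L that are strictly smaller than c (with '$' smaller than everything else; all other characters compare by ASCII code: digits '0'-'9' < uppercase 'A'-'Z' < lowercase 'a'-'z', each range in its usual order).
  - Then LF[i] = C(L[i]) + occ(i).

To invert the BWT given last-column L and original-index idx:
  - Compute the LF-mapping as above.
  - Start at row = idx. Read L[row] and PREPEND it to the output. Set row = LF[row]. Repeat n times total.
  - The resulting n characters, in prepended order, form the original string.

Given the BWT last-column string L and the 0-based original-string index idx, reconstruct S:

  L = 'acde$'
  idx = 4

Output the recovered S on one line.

Answer: edca$

Derivation:
LF mapping: 1 2 3 4 0
Walk LF starting at row 4, prepending L[row]:
  step 1: row=4, L[4]='$', prepend. Next row=LF[4]=0
  step 2: row=0, L[0]='a', prepend. Next row=LF[0]=1
  step 3: row=1, L[1]='c', prepend. Next row=LF[1]=2
  step 4: row=2, L[2]='d', prepend. Next row=LF[2]=3
  step 5: row=3, L[3]='e', prepend. Next row=LF[3]=4
Reversed output: edca$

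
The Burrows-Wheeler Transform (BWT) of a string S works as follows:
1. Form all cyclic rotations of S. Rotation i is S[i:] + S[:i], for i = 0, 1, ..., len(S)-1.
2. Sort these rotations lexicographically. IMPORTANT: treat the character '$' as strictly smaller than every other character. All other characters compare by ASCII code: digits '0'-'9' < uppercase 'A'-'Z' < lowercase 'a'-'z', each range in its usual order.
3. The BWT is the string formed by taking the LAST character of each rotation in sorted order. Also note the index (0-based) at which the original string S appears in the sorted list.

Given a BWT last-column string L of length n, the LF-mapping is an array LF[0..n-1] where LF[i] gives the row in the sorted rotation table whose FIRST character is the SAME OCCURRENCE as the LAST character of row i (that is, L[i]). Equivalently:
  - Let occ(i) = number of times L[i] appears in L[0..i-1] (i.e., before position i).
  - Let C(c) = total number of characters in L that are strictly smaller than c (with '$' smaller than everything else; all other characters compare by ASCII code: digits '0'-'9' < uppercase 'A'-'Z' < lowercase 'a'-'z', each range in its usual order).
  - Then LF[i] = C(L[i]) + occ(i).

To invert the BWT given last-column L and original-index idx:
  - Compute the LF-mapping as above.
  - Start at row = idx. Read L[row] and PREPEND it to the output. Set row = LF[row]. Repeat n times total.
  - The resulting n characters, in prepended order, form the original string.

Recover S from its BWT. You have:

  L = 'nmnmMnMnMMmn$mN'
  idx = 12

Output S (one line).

LF mapping: 10 6 11 7 1 12 2 13 3 4 8 14 0 9 5
Walk LF starting at row 12, prepending L[row]:
  step 1: row=12, L[12]='$', prepend. Next row=LF[12]=0
  step 2: row=0, L[0]='n', prepend. Next row=LF[0]=10
  step 3: row=10, L[10]='m', prepend. Next row=LF[10]=8
  step 4: row=8, L[8]='M', prepend. Next row=LF[8]=3
  step 5: row=3, L[3]='m', prepend. Next row=LF[3]=7
  step 6: row=7, L[7]='n', prepend. Next row=LF[7]=13
  step 7: row=13, L[13]='m', prepend. Next row=LF[13]=9
  step 8: row=9, L[9]='M', prepend. Next row=LF[9]=4
  step 9: row=4, L[4]='M', prepend. Next row=LF[4]=1
  step 10: row=1, L[1]='m', prepend. Next row=LF[1]=6
  step 11: row=6, L[6]='M', prepend. Next row=LF[6]=2
  step 12: row=2, L[2]='n', prepend. Next row=LF[2]=11
  step 13: row=11, L[11]='n', prepend. Next row=LF[11]=14
  step 14: row=14, L[14]='N', prepend. Next row=LF[14]=5
  step 15: row=5, L[5]='n', prepend. Next row=LF[5]=12
Reversed output: nNnnMmMMmnmMmn$

Answer: nNnnMmMMmnmMmn$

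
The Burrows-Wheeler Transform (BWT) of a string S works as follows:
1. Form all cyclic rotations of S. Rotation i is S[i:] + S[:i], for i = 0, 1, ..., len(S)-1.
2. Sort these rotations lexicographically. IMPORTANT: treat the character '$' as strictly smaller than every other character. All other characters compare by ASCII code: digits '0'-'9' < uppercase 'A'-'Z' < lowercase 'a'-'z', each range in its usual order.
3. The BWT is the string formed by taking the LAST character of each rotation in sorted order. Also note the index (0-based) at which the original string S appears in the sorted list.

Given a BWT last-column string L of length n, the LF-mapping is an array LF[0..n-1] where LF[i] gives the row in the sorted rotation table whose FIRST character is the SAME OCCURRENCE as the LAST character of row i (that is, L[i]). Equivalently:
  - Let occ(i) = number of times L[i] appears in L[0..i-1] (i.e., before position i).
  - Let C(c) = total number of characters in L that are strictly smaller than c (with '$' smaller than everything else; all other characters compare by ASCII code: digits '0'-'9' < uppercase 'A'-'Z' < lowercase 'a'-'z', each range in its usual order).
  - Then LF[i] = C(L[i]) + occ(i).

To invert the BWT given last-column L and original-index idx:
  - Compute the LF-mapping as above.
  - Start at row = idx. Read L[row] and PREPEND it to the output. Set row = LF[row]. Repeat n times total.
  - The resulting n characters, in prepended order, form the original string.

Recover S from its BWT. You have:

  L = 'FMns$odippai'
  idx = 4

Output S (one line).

Answer: disappoinMF$

Derivation:
LF mapping: 1 2 7 11 0 8 4 5 9 10 3 6
Walk LF starting at row 4, prepending L[row]:
  step 1: row=4, L[4]='$', prepend. Next row=LF[4]=0
  step 2: row=0, L[0]='F', prepend. Next row=LF[0]=1
  step 3: row=1, L[1]='M', prepend. Next row=LF[1]=2
  step 4: row=2, L[2]='n', prepend. Next row=LF[2]=7
  step 5: row=7, L[7]='i', prepend. Next row=LF[7]=5
  step 6: row=5, L[5]='o', prepend. Next row=LF[5]=8
  step 7: row=8, L[8]='p', prepend. Next row=LF[8]=9
  step 8: row=9, L[9]='p', prepend. Next row=LF[9]=10
  step 9: row=10, L[10]='a', prepend. Next row=LF[10]=3
  step 10: row=3, L[3]='s', prepend. Next row=LF[3]=11
  step 11: row=11, L[11]='i', prepend. Next row=LF[11]=6
  step 12: row=6, L[6]='d', prepend. Next row=LF[6]=4
Reversed output: disappoinMF$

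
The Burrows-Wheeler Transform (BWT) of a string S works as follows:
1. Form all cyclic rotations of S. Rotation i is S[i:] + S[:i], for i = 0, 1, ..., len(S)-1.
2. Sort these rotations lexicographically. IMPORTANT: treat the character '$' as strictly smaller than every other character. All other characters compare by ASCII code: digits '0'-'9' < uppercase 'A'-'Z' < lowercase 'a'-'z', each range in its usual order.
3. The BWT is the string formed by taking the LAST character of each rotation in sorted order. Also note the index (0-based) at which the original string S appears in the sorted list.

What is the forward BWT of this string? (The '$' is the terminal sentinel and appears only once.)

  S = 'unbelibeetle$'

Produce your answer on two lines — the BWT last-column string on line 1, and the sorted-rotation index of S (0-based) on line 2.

All 13 rotations (rotation i = S[i:]+S[:i]):
  rot[0] = unbelibeetle$
  rot[1] = nbelibeetle$u
  rot[2] = belibeetle$un
  rot[3] = elibeetle$unb
  rot[4] = libeetle$unbe
  rot[5] = ibeetle$unbel
  rot[6] = beetle$unbeli
  rot[7] = eetle$unbelib
  rot[8] = etle$unbelibe
  rot[9] = tle$unbelibee
  rot[10] = le$unbelibeet
  rot[11] = e$unbelibeetl
  rot[12] = $unbelibeetle
Sorted (with $ < everything):
  sorted[0] = $unbelibeetle  (last char: 'e')
  sorted[1] = beetle$unbeli  (last char: 'i')
  sorted[2] = belibeetle$un  (last char: 'n')
  sorted[3] = e$unbelibeetl  (last char: 'l')
  sorted[4] = eetle$unbelib  (last char: 'b')
  sorted[5] = elibeetle$unb  (last char: 'b')
  sorted[6] = etle$unbelibe  (last char: 'e')
  sorted[7] = ibeetle$unbel  (last char: 'l')
  sorted[8] = le$unbelibeet  (last char: 't')
  sorted[9] = libeetle$unbe  (last char: 'e')
  sorted[10] = nbelibeetle$u  (last char: 'u')
  sorted[11] = tle$unbelibee  (last char: 'e')
  sorted[12] = unbelibeetle$  (last char: '$')
Last column: einlbbelteue$
Original string S is at sorted index 12

Answer: einlbbelteue$
12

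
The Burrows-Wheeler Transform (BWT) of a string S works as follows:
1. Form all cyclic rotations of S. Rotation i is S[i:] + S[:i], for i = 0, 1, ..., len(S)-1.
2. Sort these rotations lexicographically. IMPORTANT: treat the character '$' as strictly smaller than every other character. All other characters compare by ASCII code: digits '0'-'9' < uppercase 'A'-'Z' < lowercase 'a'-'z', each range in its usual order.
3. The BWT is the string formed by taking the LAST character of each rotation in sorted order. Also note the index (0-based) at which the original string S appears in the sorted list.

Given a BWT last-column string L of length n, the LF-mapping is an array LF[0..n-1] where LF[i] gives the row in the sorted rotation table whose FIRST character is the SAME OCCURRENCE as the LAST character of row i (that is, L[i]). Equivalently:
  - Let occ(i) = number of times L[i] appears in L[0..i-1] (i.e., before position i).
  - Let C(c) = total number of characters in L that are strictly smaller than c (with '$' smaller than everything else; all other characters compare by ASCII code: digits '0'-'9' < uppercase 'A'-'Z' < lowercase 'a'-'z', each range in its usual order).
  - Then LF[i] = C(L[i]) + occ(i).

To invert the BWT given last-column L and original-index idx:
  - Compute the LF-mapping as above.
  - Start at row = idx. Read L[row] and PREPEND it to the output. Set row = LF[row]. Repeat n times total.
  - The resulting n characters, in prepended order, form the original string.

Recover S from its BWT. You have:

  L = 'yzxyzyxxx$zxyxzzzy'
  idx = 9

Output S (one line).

Answer: yxyzzzzyzxxxzxyxy$

Derivation:
LF mapping: 7 12 1 8 13 9 2 3 4 0 14 5 10 6 15 16 17 11
Walk LF starting at row 9, prepending L[row]:
  step 1: row=9, L[9]='$', prepend. Next row=LF[9]=0
  step 2: row=0, L[0]='y', prepend. Next row=LF[0]=7
  step 3: row=7, L[7]='x', prepend. Next row=LF[7]=3
  step 4: row=3, L[3]='y', prepend. Next row=LF[3]=8
  step 5: row=8, L[8]='x', prepend. Next row=LF[8]=4
  step 6: row=4, L[4]='z', prepend. Next row=LF[4]=13
  step 7: row=13, L[13]='x', prepend. Next row=LF[13]=6
  step 8: row=6, L[6]='x', prepend. Next row=LF[6]=2
  step 9: row=2, L[2]='x', prepend. Next row=LF[2]=1
  step 10: row=1, L[1]='z', prepend. Next row=LF[1]=12
  step 11: row=12, L[12]='y', prepend. Next row=LF[12]=10
  step 12: row=10, L[10]='z', prepend. Next row=LF[10]=14
  step 13: row=14, L[14]='z', prepend. Next row=LF[14]=15
  step 14: row=15, L[15]='z', prepend. Next row=LF[15]=16
  step 15: row=16, L[16]='z', prepend. Next row=LF[16]=17
  step 16: row=17, L[17]='y', prepend. Next row=LF[17]=11
  step 17: row=11, L[11]='x', prepend. Next row=LF[11]=5
  step 18: row=5, L[5]='y', prepend. Next row=LF[5]=9
Reversed output: yxyzzzzyzxxxzxyxy$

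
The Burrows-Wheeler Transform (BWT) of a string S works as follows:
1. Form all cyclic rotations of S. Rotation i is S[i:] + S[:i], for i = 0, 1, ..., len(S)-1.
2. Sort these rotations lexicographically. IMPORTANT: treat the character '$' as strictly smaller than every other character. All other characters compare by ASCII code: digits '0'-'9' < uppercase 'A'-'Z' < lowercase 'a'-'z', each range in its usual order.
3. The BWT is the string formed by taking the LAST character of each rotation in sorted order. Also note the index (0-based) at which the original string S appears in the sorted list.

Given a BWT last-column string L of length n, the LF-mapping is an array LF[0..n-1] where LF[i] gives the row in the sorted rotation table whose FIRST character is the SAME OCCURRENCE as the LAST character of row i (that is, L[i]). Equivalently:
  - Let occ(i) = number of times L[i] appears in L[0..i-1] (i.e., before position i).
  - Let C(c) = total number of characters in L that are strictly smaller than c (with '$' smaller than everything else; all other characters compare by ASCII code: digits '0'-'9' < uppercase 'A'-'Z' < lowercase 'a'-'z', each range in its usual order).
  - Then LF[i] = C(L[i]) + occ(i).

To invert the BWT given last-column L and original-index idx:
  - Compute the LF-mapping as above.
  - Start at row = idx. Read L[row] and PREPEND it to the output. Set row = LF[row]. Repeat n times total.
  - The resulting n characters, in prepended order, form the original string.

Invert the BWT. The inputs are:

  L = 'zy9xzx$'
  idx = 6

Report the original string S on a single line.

LF mapping: 5 4 1 2 6 3 0
Walk LF starting at row 6, prepending L[row]:
  step 1: row=6, L[6]='$', prepend. Next row=LF[6]=0
  step 2: row=0, L[0]='z', prepend. Next row=LF[0]=5
  step 3: row=5, L[5]='x', prepend. Next row=LF[5]=3
  step 4: row=3, L[3]='x', prepend. Next row=LF[3]=2
  step 5: row=2, L[2]='9', prepend. Next row=LF[2]=1
  step 6: row=1, L[1]='y', prepend. Next row=LF[1]=4
  step 7: row=4, L[4]='z', prepend. Next row=LF[4]=6
Reversed output: zy9xxz$

Answer: zy9xxz$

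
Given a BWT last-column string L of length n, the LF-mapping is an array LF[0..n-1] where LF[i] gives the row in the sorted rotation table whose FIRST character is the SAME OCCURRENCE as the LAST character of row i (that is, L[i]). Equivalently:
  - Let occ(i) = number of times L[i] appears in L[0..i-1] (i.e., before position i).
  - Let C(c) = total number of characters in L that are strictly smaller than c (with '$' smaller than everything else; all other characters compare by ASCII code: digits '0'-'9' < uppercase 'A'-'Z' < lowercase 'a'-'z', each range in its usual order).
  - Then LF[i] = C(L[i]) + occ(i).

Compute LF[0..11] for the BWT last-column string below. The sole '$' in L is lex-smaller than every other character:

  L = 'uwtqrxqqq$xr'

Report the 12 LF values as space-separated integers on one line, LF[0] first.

Answer: 8 9 7 1 5 10 2 3 4 0 11 6

Derivation:
Char counts: '$':1, 'q':4, 'r':2, 't':1, 'u':1, 'w':1, 'x':2
C (first-col start): C('$')=0, C('q')=1, C('r')=5, C('t')=7, C('u')=8, C('w')=9, C('x')=10
L[0]='u': occ=0, LF[0]=C('u')+0=8+0=8
L[1]='w': occ=0, LF[1]=C('w')+0=9+0=9
L[2]='t': occ=0, LF[2]=C('t')+0=7+0=7
L[3]='q': occ=0, LF[3]=C('q')+0=1+0=1
L[4]='r': occ=0, LF[4]=C('r')+0=5+0=5
L[5]='x': occ=0, LF[5]=C('x')+0=10+0=10
L[6]='q': occ=1, LF[6]=C('q')+1=1+1=2
L[7]='q': occ=2, LF[7]=C('q')+2=1+2=3
L[8]='q': occ=3, LF[8]=C('q')+3=1+3=4
L[9]='$': occ=0, LF[9]=C('$')+0=0+0=0
L[10]='x': occ=1, LF[10]=C('x')+1=10+1=11
L[11]='r': occ=1, LF[11]=C('r')+1=5+1=6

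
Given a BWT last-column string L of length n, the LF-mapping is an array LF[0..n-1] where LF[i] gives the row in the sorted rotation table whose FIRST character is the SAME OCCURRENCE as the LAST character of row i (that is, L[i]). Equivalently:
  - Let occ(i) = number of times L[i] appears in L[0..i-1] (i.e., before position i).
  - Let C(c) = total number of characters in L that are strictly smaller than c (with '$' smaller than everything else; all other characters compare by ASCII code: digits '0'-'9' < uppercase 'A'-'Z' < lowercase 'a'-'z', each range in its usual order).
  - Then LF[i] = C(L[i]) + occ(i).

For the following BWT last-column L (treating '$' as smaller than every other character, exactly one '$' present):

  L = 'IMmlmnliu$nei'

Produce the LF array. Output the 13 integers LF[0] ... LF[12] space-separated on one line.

Answer: 1 2 8 6 9 10 7 4 12 0 11 3 5

Derivation:
Char counts: '$':1, 'I':1, 'M':1, 'e':1, 'i':2, 'l':2, 'm':2, 'n':2, 'u':1
C (first-col start): C('$')=0, C('I')=1, C('M')=2, C('e')=3, C('i')=4, C('l')=6, C('m')=8, C('n')=10, C('u')=12
L[0]='I': occ=0, LF[0]=C('I')+0=1+0=1
L[1]='M': occ=0, LF[1]=C('M')+0=2+0=2
L[2]='m': occ=0, LF[2]=C('m')+0=8+0=8
L[3]='l': occ=0, LF[3]=C('l')+0=6+0=6
L[4]='m': occ=1, LF[4]=C('m')+1=8+1=9
L[5]='n': occ=0, LF[5]=C('n')+0=10+0=10
L[6]='l': occ=1, LF[6]=C('l')+1=6+1=7
L[7]='i': occ=0, LF[7]=C('i')+0=4+0=4
L[8]='u': occ=0, LF[8]=C('u')+0=12+0=12
L[9]='$': occ=0, LF[9]=C('$')+0=0+0=0
L[10]='n': occ=1, LF[10]=C('n')+1=10+1=11
L[11]='e': occ=0, LF[11]=C('e')+0=3+0=3
L[12]='i': occ=1, LF[12]=C('i')+1=4+1=5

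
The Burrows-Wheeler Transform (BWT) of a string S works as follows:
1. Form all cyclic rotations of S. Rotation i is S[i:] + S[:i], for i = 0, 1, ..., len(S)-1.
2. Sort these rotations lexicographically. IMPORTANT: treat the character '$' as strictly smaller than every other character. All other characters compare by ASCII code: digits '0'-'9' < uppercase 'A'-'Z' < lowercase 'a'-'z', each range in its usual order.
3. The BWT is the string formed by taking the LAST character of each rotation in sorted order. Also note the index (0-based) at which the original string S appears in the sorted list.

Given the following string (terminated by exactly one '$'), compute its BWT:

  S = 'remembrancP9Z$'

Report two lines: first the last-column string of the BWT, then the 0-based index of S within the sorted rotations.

All 14 rotations (rotation i = S[i:]+S[:i]):
  rot[0] = remembrancP9Z$
  rot[1] = emembrancP9Z$r
  rot[2] = membrancP9Z$re
  rot[3] = embrancP9Z$rem
  rot[4] = mbrancP9Z$reme
  rot[5] = brancP9Z$remem
  rot[6] = rancP9Z$rememb
  rot[7] = ancP9Z$remembr
  rot[8] = ncP9Z$remembra
  rot[9] = cP9Z$remembran
  rot[10] = P9Z$remembranc
  rot[11] = 9Z$remembrancP
  rot[12] = Z$remembrancP9
  rot[13] = $remembrancP9Z
Sorted (with $ < everything):
  sorted[0] = $remembrancP9Z  (last char: 'Z')
  sorted[1] = 9Z$remembrancP  (last char: 'P')
  sorted[2] = P9Z$remembranc  (last char: 'c')
  sorted[3] = Z$remembrancP9  (last char: '9')
  sorted[4] = ancP9Z$remembr  (last char: 'r')
  sorted[5] = brancP9Z$remem  (last char: 'm')
  sorted[6] = cP9Z$remembran  (last char: 'n')
  sorted[7] = embrancP9Z$rem  (last char: 'm')
  sorted[8] = emembrancP9Z$r  (last char: 'r')
  sorted[9] = mbrancP9Z$reme  (last char: 'e')
  sorted[10] = membrancP9Z$re  (last char: 'e')
  sorted[11] = ncP9Z$remembra  (last char: 'a')
  sorted[12] = rancP9Z$rememb  (last char: 'b')
  sorted[13] = remembrancP9Z$  (last char: '$')
Last column: ZPc9rmnmreeab$
Original string S is at sorted index 13

Answer: ZPc9rmnmreeab$
13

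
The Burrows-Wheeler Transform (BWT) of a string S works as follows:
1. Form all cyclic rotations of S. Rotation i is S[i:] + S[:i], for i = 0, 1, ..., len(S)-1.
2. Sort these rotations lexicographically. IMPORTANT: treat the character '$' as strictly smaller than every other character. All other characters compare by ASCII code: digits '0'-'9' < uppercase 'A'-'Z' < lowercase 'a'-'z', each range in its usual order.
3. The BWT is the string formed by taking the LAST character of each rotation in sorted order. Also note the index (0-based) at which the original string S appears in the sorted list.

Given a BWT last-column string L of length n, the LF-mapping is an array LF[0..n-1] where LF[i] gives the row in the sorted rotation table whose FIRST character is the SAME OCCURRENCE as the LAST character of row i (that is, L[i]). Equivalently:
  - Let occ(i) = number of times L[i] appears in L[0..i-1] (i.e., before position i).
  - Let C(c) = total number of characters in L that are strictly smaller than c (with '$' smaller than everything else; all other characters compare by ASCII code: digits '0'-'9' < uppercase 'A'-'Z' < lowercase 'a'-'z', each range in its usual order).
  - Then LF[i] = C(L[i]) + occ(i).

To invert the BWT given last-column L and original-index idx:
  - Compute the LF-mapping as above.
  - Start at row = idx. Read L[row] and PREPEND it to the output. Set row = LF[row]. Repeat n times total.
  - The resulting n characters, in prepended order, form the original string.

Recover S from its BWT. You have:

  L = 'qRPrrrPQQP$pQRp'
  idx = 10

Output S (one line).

Answer: prQRrQRPPQrPpq$

Derivation:
LF mapping: 11 7 1 12 13 14 2 4 5 3 0 9 6 8 10
Walk LF starting at row 10, prepending L[row]:
  step 1: row=10, L[10]='$', prepend. Next row=LF[10]=0
  step 2: row=0, L[0]='q', prepend. Next row=LF[0]=11
  step 3: row=11, L[11]='p', prepend. Next row=LF[11]=9
  step 4: row=9, L[9]='P', prepend. Next row=LF[9]=3
  step 5: row=3, L[3]='r', prepend. Next row=LF[3]=12
  step 6: row=12, L[12]='Q', prepend. Next row=LF[12]=6
  step 7: row=6, L[6]='P', prepend. Next row=LF[6]=2
  step 8: row=2, L[2]='P', prepend. Next row=LF[2]=1
  step 9: row=1, L[1]='R', prepend. Next row=LF[1]=7
  step 10: row=7, L[7]='Q', prepend. Next row=LF[7]=4
  step 11: row=4, L[4]='r', prepend. Next row=LF[4]=13
  step 12: row=13, L[13]='R', prepend. Next row=LF[13]=8
  step 13: row=8, L[8]='Q', prepend. Next row=LF[8]=5
  step 14: row=5, L[5]='r', prepend. Next row=LF[5]=14
  step 15: row=14, L[14]='p', prepend. Next row=LF[14]=10
Reversed output: prQRrQRPPQrPpq$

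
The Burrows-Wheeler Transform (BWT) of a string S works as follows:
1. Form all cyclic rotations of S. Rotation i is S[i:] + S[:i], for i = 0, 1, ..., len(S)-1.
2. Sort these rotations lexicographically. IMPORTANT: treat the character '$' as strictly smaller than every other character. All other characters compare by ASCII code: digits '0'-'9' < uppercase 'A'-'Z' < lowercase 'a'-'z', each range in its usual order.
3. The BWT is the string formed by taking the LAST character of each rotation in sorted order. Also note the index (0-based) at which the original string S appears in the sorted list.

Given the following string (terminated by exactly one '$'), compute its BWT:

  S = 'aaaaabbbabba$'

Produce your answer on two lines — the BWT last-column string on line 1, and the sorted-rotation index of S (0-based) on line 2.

Answer: ab$aaababbaba
2

Derivation:
All 13 rotations (rotation i = S[i:]+S[:i]):
  rot[0] = aaaaabbbabba$
  rot[1] = aaaabbbabba$a
  rot[2] = aaabbbabba$aa
  rot[3] = aabbbabba$aaa
  rot[4] = abbbabba$aaaa
  rot[5] = bbbabba$aaaaa
  rot[6] = bbabba$aaaaab
  rot[7] = babba$aaaaabb
  rot[8] = abba$aaaaabbb
  rot[9] = bba$aaaaabbba
  rot[10] = ba$aaaaabbbab
  rot[11] = a$aaaaabbbabb
  rot[12] = $aaaaabbbabba
Sorted (with $ < everything):
  sorted[0] = $aaaaabbbabba  (last char: 'a')
  sorted[1] = a$aaaaabbbabb  (last char: 'b')
  sorted[2] = aaaaabbbabba$  (last char: '$')
  sorted[3] = aaaabbbabba$a  (last char: 'a')
  sorted[4] = aaabbbabba$aa  (last char: 'a')
  sorted[5] = aabbbabba$aaa  (last char: 'a')
  sorted[6] = abba$aaaaabbb  (last char: 'b')
  sorted[7] = abbbabba$aaaa  (last char: 'a')
  sorted[8] = ba$aaaaabbbab  (last char: 'b')
  sorted[9] = babba$aaaaabb  (last char: 'b')
  sorted[10] = bba$aaaaabbba  (last char: 'a')
  sorted[11] = bbabba$aaaaab  (last char: 'b')
  sorted[12] = bbbabba$aaaaa  (last char: 'a')
Last column: ab$aaababbaba
Original string S is at sorted index 2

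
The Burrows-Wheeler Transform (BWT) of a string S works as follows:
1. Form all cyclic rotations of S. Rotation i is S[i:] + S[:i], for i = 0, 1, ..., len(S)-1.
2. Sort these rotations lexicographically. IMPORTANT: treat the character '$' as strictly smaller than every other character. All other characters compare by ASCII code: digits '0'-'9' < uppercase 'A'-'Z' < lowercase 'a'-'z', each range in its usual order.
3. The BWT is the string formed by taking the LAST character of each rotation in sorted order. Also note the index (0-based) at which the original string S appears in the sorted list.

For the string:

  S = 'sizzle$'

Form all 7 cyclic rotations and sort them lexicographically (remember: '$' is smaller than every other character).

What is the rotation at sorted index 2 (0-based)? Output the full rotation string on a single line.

Answer: izzle$s

Derivation:
All 7 rotations (rotation i = S[i:]+S[:i]):
  rot[0] = sizzle$
  rot[1] = izzle$s
  rot[2] = zzle$si
  rot[3] = zle$siz
  rot[4] = le$sizz
  rot[5] = e$sizzl
  rot[6] = $sizzle
Sorted (with $ < everything):
  sorted[0] = $sizzle
  sorted[1] = e$sizzl
  sorted[2] = izzle$s
  sorted[3] = le$sizz
  sorted[4] = sizzle$
  sorted[5] = zle$siz
  sorted[6] = zzle$si
sorted[2] = izzle$s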